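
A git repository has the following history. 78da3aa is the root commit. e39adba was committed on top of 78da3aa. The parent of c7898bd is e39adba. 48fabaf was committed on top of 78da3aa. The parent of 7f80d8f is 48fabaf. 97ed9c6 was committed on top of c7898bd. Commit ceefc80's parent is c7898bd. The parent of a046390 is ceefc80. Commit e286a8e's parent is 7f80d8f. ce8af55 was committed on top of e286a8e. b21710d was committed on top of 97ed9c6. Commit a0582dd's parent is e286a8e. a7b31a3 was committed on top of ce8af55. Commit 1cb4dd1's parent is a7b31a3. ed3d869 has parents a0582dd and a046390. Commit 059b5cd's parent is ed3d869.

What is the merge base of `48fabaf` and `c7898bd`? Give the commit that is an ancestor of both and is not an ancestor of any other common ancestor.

Ancestors of 48fabaf: {48fabaf, 78da3aa}.
Ancestors of c7898bd: {78da3aa, c7898bd, e39adba}.
Common ancestors: {78da3aa}.
The only common ancestor is 78da3aa, so it is the merge base.

78da3aa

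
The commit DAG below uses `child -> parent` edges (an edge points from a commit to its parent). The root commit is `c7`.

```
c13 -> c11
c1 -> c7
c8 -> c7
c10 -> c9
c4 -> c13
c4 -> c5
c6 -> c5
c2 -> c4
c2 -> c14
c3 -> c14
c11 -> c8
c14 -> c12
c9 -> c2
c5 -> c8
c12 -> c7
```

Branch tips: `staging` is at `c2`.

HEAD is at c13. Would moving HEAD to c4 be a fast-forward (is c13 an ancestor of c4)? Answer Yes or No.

Yes

A fast-forward from c13 to c4 is possible iff c13 is an ancestor of c4.
Ancestors of c4: {c11, c13, c4, c5, c7, c8}.
c13 is among them, so fast-forward is possible.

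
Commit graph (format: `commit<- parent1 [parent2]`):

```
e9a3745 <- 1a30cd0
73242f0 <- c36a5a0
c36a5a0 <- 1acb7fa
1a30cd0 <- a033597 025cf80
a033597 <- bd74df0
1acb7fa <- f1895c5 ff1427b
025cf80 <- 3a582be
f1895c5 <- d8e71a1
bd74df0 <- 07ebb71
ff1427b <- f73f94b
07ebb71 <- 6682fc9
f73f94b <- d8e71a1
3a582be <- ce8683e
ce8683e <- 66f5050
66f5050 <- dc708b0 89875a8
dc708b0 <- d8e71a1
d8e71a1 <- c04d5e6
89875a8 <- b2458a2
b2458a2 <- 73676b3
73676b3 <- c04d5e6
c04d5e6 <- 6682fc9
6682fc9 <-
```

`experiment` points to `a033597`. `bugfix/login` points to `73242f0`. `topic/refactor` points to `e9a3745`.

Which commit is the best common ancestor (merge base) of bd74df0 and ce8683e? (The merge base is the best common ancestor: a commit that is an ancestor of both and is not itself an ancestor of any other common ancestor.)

Ancestors of bd74df0: {07ebb71, 6682fc9, bd74df0}.
Ancestors of ce8683e: {6682fc9, 66f5050, 73676b3, 89875a8, b2458a2, c04d5e6, ce8683e, d8e71a1, dc708b0}.
Common ancestors: {6682fc9}.
The only common ancestor is 6682fc9, so it is the merge base.

6682fc9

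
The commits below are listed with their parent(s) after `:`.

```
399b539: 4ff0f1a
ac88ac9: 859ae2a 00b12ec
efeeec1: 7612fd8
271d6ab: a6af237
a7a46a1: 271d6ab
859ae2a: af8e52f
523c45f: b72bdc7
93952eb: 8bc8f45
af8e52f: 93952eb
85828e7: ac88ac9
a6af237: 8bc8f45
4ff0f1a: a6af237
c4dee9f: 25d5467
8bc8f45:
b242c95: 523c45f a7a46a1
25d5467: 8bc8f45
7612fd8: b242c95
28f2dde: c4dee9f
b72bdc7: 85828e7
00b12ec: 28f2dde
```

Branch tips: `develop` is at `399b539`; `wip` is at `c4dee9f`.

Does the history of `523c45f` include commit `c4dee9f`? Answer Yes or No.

Yes

Ancestors of 523c45f (commits reachable by following parents): {00b12ec, 25d5467, 28f2dde, 523c45f, 85828e7, 859ae2a, 8bc8f45, 93952eb, ac88ac9, af8e52f, b72bdc7, c4dee9f}.
c4dee9f is in that set, so it is an ancestor of 523c45f.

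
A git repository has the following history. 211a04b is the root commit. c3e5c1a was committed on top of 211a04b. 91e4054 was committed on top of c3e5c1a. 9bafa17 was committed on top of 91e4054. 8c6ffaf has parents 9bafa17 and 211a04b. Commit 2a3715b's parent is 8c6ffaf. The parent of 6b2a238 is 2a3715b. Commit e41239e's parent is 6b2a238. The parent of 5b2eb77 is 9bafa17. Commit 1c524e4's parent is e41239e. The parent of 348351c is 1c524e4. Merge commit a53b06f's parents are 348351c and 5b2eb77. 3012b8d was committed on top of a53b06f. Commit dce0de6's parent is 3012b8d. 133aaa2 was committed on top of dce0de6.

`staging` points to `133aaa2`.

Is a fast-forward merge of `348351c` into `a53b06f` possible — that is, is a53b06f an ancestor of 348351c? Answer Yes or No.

A fast-forward from a53b06f to 348351c is possible iff a53b06f is an ancestor of 348351c.
Ancestors of 348351c: {1c524e4, 211a04b, 2a3715b, 348351c, 6b2a238, 8c6ffaf, 91e4054, 9bafa17, c3e5c1a, e41239e}.
a53b06f is not among them, so fast-forward is not possible.

No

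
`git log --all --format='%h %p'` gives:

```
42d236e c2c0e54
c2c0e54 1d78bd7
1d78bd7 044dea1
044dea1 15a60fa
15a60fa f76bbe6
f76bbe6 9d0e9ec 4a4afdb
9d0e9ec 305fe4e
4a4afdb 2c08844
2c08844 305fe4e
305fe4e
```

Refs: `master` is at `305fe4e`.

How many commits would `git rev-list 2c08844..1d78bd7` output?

6

Reachable from 1d78bd7: {044dea1, 15a60fa, 1d78bd7, 2c08844, 305fe4e, 4a4afdb, 9d0e9ec, f76bbe6}.
Reachable from 2c08844: {2c08844, 305fe4e}.
In 1d78bd7's history but not 2c08844's: {044dea1, 15a60fa, 1d78bd7, 4a4afdb, 9d0e9ec, f76bbe6} — 6 commits.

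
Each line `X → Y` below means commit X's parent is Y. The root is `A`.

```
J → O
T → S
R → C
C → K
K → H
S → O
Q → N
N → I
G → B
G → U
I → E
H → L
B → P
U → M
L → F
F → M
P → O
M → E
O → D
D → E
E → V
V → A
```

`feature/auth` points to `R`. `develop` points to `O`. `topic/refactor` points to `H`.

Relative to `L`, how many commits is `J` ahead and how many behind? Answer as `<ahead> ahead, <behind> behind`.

3 ahead, 3 behind

Reachable from J: {A, D, E, J, O, V}.
Reachable from L: {A, E, F, L, M, V}.
Only in J's history (ahead): {D, J, O} — 3.
Only in L's history (behind): {F, L, M} — 3.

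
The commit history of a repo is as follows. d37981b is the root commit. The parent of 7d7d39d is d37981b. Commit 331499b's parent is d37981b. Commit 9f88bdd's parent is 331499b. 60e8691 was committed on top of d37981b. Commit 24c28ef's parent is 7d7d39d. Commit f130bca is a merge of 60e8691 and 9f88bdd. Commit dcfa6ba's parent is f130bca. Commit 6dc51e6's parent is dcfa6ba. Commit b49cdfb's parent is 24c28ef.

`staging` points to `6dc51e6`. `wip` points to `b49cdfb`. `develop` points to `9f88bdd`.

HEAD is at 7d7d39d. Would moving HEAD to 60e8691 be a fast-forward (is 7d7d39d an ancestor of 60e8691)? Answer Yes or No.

No

A fast-forward from 7d7d39d to 60e8691 is possible iff 7d7d39d is an ancestor of 60e8691.
Ancestors of 60e8691: {60e8691, d37981b}.
7d7d39d is not among them, so fast-forward is not possible.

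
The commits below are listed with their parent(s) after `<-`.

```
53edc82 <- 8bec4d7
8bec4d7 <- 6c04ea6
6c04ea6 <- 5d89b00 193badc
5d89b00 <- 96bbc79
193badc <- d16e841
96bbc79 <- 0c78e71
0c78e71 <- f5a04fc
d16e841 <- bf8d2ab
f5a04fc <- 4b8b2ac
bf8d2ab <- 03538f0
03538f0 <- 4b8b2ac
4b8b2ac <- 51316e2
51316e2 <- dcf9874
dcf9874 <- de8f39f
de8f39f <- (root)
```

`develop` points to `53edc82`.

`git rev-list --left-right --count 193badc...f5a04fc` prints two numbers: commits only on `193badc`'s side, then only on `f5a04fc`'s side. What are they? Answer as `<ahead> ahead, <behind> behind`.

4 ahead, 1 behind

Reachable from 193badc: {03538f0, 193badc, 4b8b2ac, 51316e2, bf8d2ab, d16e841, dcf9874, de8f39f}.
Reachable from f5a04fc: {4b8b2ac, 51316e2, dcf9874, de8f39f, f5a04fc}.
Only in 193badc's history (ahead): {03538f0, 193badc, bf8d2ab, d16e841} — 4.
Only in f5a04fc's history (behind): {f5a04fc} — 1.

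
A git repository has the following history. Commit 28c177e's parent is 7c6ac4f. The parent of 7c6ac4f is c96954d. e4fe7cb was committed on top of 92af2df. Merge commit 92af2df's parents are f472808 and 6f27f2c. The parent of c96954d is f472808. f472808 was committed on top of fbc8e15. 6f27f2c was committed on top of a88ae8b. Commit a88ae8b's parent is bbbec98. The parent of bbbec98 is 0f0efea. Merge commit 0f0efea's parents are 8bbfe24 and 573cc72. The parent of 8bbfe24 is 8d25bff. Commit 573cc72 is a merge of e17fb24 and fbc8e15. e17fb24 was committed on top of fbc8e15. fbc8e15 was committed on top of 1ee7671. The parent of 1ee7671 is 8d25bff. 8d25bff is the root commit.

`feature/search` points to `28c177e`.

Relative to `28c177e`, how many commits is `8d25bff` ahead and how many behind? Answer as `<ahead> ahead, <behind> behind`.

Reachable from 8d25bff: {8d25bff}.
Reachable from 28c177e: {1ee7671, 28c177e, 7c6ac4f, 8d25bff, c96954d, f472808, fbc8e15}.
Only in 8d25bff's history (ahead): {} — 0.
Only in 28c177e's history (behind): {1ee7671, 28c177e, 7c6ac4f, c96954d, f472808, fbc8e15} — 6.

0 ahead, 6 behind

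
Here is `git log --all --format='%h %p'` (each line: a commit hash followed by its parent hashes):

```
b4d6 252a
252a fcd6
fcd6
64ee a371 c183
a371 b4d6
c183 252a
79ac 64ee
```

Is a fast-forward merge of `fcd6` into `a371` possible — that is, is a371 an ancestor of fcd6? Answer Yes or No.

A fast-forward from a371 to fcd6 is possible iff a371 is an ancestor of fcd6.
Ancestors of fcd6: {fcd6}.
a371 is not among them, so fast-forward is not possible.

No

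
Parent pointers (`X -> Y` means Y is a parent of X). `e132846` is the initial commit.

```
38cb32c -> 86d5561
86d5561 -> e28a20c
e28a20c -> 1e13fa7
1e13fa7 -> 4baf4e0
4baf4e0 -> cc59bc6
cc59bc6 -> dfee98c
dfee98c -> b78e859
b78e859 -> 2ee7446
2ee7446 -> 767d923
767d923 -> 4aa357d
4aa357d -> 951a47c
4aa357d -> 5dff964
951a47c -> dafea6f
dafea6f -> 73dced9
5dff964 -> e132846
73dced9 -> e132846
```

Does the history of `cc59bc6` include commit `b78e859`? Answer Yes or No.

Yes

Ancestors of cc59bc6 (commits reachable by following parents): {2ee7446, 4aa357d, 5dff964, 73dced9, 767d923, 951a47c, b78e859, cc59bc6, dafea6f, dfee98c, e132846}.
b78e859 is in that set, so it is an ancestor of cc59bc6.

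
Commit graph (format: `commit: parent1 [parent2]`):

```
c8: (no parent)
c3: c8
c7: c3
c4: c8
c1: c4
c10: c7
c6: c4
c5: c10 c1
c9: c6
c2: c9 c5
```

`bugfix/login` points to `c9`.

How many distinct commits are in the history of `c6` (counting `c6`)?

Walking parent pointers from c6: reachable set = {c4, c6, c8}.
That is 3 commits.

3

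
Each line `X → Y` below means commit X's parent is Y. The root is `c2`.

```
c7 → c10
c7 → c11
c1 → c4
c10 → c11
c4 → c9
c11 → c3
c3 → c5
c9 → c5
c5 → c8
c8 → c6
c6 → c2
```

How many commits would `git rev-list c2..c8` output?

Reachable from c8: {c2, c6, c8}.
Reachable from c2: {c2}.
In c8's history but not c2's: {c6, c8} — 2 commits.

2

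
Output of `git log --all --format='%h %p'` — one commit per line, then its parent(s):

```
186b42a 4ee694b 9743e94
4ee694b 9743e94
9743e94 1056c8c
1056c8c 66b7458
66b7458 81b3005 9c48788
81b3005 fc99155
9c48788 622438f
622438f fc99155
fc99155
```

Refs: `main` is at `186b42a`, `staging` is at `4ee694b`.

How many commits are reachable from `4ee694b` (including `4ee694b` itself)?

8

Walking parent pointers from 4ee694b: reachable set = {1056c8c, 4ee694b, 622438f, 66b7458, 81b3005, 9743e94, 9c48788, fc99155}.
That is 8 commits.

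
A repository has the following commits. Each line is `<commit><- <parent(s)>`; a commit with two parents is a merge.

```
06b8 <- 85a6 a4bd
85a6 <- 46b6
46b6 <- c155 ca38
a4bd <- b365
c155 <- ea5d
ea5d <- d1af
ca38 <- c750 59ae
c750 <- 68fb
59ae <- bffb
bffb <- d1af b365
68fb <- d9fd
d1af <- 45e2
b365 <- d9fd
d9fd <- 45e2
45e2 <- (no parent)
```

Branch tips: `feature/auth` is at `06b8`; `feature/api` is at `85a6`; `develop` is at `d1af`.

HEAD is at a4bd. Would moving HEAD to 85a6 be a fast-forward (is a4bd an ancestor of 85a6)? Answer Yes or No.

A fast-forward from a4bd to 85a6 is possible iff a4bd is an ancestor of 85a6.
Ancestors of 85a6: {45e2, 46b6, 59ae, 68fb, 85a6, b365, bffb, c155, c750, ca38, d1af, d9fd, ea5d}.
a4bd is not among them, so fast-forward is not possible.

No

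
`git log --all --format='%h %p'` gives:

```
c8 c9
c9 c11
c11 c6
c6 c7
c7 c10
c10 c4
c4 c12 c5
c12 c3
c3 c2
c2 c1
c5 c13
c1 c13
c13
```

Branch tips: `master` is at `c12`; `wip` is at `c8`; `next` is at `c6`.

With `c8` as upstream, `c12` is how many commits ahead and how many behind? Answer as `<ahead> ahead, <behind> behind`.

Reachable from c12: {c1, c12, c13, c2, c3}.
Reachable from c8: {c1, c10, c11, c12, c13, c2, c3, c4, c5, c6, c7, c8, c9}.
Only in c12's history (ahead): {} — 0.
Only in c8's history (behind): {c10, c11, c4, c5, c6, c7, c8, c9} — 8.

0 ahead, 8 behind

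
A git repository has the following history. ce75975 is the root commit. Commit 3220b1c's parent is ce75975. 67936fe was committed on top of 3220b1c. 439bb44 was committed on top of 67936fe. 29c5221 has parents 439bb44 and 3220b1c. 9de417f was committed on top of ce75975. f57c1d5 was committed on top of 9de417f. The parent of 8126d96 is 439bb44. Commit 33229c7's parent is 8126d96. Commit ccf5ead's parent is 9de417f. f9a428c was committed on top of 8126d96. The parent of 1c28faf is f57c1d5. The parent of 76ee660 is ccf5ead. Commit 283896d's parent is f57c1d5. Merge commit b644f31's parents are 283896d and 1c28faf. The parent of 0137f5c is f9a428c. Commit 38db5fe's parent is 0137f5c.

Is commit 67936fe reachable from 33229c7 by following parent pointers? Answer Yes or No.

Yes

Ancestors of 33229c7 (commits reachable by following parents): {3220b1c, 33229c7, 439bb44, 67936fe, 8126d96, ce75975}.
67936fe is in that set, so it is an ancestor of 33229c7.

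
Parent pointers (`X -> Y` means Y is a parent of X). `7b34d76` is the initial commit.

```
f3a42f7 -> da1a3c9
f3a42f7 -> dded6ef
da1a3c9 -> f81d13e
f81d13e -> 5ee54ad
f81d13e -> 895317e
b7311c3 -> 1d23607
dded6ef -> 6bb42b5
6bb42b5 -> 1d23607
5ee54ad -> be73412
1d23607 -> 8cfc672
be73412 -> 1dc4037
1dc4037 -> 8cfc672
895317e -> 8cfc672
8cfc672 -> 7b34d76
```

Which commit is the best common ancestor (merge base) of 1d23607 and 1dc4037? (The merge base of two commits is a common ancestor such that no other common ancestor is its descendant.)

Ancestors of 1d23607: {1d23607, 7b34d76, 8cfc672}.
Ancestors of 1dc4037: {1dc4037, 7b34d76, 8cfc672}.
Common ancestors: {7b34d76, 8cfc672}.
Among these, 8cfc672 is not an ancestor of any other common ancestor — it is the merge base.

8cfc672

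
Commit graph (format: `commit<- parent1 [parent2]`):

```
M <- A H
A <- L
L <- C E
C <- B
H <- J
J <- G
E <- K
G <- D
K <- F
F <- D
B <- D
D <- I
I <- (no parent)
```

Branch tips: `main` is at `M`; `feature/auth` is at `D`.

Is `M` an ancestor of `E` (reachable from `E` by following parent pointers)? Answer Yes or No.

No

Ancestors of E: {D, E, F, I, K}.
M is not in that set, so it is not an ancestor of E.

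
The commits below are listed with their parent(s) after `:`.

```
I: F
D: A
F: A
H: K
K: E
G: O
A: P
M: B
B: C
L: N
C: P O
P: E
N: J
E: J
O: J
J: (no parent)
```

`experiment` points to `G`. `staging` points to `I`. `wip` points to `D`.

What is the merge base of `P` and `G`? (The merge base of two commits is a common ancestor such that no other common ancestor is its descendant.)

J

Ancestors of P: {E, J, P}.
Ancestors of G: {G, J, O}.
Common ancestors: {J}.
The only common ancestor is J, so it is the merge base.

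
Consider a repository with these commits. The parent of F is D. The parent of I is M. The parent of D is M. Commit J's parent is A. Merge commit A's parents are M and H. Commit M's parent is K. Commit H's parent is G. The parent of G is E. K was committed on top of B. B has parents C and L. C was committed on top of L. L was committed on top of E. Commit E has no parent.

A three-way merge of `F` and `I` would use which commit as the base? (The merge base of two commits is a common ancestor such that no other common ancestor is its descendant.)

M

Ancestors of F: {B, C, D, E, F, K, L, M}.
Ancestors of I: {B, C, E, I, K, L, M}.
Common ancestors: {B, C, E, K, L, M}.
Among these, M is not an ancestor of any other common ancestor — it is the merge base.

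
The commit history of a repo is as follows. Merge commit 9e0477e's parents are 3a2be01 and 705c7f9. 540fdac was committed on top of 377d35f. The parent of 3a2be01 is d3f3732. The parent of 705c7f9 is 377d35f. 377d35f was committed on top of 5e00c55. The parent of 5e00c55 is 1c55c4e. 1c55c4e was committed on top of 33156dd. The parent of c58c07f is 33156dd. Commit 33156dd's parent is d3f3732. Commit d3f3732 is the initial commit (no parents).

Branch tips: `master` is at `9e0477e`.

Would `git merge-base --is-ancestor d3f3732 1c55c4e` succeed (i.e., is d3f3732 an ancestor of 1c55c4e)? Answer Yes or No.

Ancestors of 1c55c4e (commits reachable by following parents): {1c55c4e, 33156dd, d3f3732}.
d3f3732 is in that set, so it is an ancestor of 1c55c4e.

Yes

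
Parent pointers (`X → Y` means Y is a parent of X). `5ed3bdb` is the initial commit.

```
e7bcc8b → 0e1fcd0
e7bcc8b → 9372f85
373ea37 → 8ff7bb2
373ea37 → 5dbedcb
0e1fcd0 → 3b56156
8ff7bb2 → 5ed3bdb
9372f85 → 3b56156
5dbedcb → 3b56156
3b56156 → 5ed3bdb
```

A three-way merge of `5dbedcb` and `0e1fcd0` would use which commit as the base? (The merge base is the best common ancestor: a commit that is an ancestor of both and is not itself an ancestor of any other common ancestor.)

Ancestors of 5dbedcb: {3b56156, 5dbedcb, 5ed3bdb}.
Ancestors of 0e1fcd0: {0e1fcd0, 3b56156, 5ed3bdb}.
Common ancestors: {3b56156, 5ed3bdb}.
Among these, 3b56156 is not an ancestor of any other common ancestor — it is the merge base.

3b56156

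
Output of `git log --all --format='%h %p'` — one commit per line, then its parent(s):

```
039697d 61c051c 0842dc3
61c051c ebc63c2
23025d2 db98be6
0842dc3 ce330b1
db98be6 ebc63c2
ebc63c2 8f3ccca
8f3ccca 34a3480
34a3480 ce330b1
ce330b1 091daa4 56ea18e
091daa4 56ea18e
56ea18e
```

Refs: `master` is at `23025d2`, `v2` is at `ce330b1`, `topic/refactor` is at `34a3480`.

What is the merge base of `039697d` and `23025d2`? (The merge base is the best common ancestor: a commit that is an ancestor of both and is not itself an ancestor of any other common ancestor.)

Ancestors of 039697d: {039697d, 0842dc3, 091daa4, 34a3480, 56ea18e, 61c051c, 8f3ccca, ce330b1, ebc63c2}.
Ancestors of 23025d2: {091daa4, 23025d2, 34a3480, 56ea18e, 8f3ccca, ce330b1, db98be6, ebc63c2}.
Common ancestors: {091daa4, 34a3480, 56ea18e, 8f3ccca, ce330b1, ebc63c2}.
Among these, ebc63c2 is not an ancestor of any other common ancestor — it is the merge base.

ebc63c2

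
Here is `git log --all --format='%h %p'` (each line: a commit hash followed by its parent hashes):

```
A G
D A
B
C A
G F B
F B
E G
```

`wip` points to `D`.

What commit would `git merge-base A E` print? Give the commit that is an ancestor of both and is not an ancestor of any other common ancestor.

Ancestors of A: {A, B, F, G}.
Ancestors of E: {B, E, F, G}.
Common ancestors: {B, F, G}.
Among these, G is not an ancestor of any other common ancestor — it is the merge base.

G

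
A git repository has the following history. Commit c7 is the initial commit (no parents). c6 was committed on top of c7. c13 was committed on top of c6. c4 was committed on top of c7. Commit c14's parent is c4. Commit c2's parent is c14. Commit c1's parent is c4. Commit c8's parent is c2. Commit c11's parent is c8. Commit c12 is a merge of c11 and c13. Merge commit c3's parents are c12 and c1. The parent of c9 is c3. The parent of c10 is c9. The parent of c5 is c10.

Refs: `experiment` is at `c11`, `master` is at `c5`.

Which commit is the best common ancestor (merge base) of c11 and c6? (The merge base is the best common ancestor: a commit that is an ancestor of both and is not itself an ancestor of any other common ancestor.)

Ancestors of c11: {c11, c14, c2, c4, c7, c8}.
Ancestors of c6: {c6, c7}.
Common ancestors: {c7}.
The only common ancestor is c7, so it is the merge base.

c7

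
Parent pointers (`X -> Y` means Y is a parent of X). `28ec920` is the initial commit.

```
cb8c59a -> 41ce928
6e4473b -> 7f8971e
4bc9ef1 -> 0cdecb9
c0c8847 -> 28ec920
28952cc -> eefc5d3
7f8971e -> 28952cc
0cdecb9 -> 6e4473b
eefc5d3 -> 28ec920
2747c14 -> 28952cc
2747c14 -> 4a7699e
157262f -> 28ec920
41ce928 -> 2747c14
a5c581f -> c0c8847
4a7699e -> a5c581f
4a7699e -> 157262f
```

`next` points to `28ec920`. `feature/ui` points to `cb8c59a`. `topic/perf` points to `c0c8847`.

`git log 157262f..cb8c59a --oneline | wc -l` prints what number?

8

Reachable from cb8c59a: {157262f, 2747c14, 28952cc, 28ec920, 41ce928, 4a7699e, a5c581f, c0c8847, cb8c59a, eefc5d3}.
Reachable from 157262f: {157262f, 28ec920}.
In cb8c59a's history but not 157262f's: {2747c14, 28952cc, 41ce928, 4a7699e, a5c581f, c0c8847, cb8c59a, eefc5d3} — 8 commits.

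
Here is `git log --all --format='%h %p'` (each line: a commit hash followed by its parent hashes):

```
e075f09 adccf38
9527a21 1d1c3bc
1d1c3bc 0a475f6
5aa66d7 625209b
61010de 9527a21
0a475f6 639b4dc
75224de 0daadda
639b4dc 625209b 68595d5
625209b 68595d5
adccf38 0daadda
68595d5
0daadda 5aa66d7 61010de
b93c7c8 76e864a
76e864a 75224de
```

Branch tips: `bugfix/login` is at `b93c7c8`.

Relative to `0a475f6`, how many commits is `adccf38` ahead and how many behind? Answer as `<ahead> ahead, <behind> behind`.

6 ahead, 0 behind

Reachable from adccf38: {0a475f6, 0daadda, 1d1c3bc, 5aa66d7, 61010de, 625209b, 639b4dc, 68595d5, 9527a21, adccf38}.
Reachable from 0a475f6: {0a475f6, 625209b, 639b4dc, 68595d5}.
Only in adccf38's history (ahead): {0daadda, 1d1c3bc, 5aa66d7, 61010de, 9527a21, adccf38} — 6.
Only in 0a475f6's history (behind): {} — 0.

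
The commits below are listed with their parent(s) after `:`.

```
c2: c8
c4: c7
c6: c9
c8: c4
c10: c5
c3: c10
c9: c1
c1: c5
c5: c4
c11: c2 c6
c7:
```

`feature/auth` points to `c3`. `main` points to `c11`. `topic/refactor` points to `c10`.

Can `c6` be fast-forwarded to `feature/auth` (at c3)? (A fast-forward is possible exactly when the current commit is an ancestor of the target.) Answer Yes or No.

A fast-forward from c6 to c3 is possible iff c6 is an ancestor of c3.
Ancestors of c3: {c10, c3, c4, c5, c7}.
c6 is not among them, so fast-forward is not possible.

No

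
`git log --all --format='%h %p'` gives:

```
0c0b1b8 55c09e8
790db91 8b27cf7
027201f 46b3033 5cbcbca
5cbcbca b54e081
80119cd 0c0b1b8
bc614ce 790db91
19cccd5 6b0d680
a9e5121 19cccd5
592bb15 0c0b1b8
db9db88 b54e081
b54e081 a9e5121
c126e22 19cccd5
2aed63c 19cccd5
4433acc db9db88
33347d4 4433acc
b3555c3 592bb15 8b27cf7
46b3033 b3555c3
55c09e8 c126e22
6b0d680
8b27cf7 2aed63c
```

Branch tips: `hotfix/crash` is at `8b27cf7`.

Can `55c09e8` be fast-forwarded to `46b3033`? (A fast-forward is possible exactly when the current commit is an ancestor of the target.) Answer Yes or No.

Yes

A fast-forward from 55c09e8 to 46b3033 is possible iff 55c09e8 is an ancestor of 46b3033.
Ancestors of 46b3033: {0c0b1b8, 19cccd5, 2aed63c, 46b3033, 55c09e8, 592bb15, 6b0d680, 8b27cf7, b3555c3, c126e22}.
55c09e8 is among them, so fast-forward is possible.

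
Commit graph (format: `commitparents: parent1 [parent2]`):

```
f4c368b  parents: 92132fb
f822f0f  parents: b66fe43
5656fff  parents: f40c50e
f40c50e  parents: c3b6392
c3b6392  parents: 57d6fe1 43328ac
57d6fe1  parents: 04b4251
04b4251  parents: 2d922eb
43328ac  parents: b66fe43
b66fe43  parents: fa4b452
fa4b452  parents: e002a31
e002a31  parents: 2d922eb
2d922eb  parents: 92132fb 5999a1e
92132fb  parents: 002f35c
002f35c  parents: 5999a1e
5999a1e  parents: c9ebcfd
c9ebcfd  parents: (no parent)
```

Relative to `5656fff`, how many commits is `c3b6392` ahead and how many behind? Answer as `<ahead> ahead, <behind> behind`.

Reachable from c3b6392: {002f35c, 04b4251, 2d922eb, 43328ac, 57d6fe1, 5999a1e, 92132fb, b66fe43, c3b6392, c9ebcfd, e002a31, fa4b452}.
Reachable from 5656fff: {002f35c, 04b4251, 2d922eb, 43328ac, 5656fff, 57d6fe1, 5999a1e, 92132fb, b66fe43, c3b6392, c9ebcfd, e002a31, f40c50e, fa4b452}.
Only in c3b6392's history (ahead): {} — 0.
Only in 5656fff's history (behind): {5656fff, f40c50e} — 2.

0 ahead, 2 behind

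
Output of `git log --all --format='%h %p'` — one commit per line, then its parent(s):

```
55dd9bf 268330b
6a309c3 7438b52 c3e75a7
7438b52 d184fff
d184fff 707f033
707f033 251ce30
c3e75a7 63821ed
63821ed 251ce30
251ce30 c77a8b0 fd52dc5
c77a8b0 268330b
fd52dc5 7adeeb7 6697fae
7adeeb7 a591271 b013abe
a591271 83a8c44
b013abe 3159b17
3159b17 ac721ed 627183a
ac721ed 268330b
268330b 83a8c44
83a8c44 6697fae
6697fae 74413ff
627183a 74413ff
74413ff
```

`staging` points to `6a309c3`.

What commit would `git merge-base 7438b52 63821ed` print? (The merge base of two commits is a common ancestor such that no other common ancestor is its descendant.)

Ancestors of 7438b52: {251ce30, 268330b, 3159b17, 627183a, 6697fae, 707f033, 7438b52, 74413ff, 7adeeb7, 83a8c44, a591271, ac721ed, b013abe, c77a8b0, d184fff, fd52dc5}.
Ancestors of 63821ed: {251ce30, 268330b, 3159b17, 627183a, 63821ed, 6697fae, 74413ff, 7adeeb7, 83a8c44, a591271, ac721ed, b013abe, c77a8b0, fd52dc5}.
Common ancestors: {251ce30, 268330b, 3159b17, 627183a, 6697fae, 74413ff, 7adeeb7, 83a8c44, a591271, ac721ed, b013abe, c77a8b0, fd52dc5}.
Among these, 251ce30 is not an ancestor of any other common ancestor — it is the merge base.

251ce30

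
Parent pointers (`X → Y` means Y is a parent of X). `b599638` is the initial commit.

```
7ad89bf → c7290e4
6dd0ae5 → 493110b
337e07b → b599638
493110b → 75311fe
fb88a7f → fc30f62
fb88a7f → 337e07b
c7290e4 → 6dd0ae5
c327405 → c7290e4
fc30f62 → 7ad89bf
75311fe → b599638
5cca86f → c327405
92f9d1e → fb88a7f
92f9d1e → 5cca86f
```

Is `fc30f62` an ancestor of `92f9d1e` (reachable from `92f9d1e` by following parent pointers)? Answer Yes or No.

Ancestors of 92f9d1e (commits reachable by following parents): {337e07b, 493110b, 5cca86f, 6dd0ae5, 75311fe, 7ad89bf, 92f9d1e, b599638, c327405, c7290e4, fb88a7f, fc30f62}.
fc30f62 is in that set, so it is an ancestor of 92f9d1e.

Yes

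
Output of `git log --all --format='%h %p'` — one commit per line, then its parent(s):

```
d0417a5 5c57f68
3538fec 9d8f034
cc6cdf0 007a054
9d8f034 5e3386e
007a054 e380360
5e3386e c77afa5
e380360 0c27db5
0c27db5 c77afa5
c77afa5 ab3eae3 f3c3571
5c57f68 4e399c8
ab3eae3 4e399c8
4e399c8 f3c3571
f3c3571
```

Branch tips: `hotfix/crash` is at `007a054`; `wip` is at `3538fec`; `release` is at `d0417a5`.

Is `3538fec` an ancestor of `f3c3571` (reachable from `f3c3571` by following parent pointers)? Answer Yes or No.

No

Ancestors of f3c3571: {f3c3571}.
3538fec is not in that set, so it is not an ancestor of f3c3571.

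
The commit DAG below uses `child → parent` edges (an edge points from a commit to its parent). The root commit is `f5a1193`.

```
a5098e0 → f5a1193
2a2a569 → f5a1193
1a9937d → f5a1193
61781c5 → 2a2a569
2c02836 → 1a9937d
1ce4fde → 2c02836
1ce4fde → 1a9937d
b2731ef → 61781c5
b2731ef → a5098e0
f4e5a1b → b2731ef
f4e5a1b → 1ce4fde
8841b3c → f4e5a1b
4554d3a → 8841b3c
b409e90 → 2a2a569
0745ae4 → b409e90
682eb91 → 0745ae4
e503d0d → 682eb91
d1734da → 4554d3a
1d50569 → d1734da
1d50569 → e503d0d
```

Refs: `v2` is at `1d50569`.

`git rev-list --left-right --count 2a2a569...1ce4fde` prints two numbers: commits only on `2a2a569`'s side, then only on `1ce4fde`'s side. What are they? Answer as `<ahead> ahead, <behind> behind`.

1 ahead, 3 behind

Reachable from 2a2a569: {2a2a569, f5a1193}.
Reachable from 1ce4fde: {1a9937d, 1ce4fde, 2c02836, f5a1193}.
Only in 2a2a569's history (ahead): {2a2a569} — 1.
Only in 1ce4fde's history (behind): {1a9937d, 1ce4fde, 2c02836} — 3.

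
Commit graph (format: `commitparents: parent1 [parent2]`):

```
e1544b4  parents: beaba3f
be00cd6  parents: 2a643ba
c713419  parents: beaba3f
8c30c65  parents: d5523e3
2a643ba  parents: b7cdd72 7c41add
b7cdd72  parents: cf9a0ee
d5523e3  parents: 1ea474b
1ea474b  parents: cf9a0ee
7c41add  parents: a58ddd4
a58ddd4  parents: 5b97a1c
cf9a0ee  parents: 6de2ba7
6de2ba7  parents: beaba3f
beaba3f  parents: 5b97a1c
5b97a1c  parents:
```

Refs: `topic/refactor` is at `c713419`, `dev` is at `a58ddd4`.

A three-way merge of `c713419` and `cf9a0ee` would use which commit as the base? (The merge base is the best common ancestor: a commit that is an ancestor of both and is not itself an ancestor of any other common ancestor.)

beaba3f

Ancestors of c713419: {5b97a1c, beaba3f, c713419}.
Ancestors of cf9a0ee: {5b97a1c, 6de2ba7, beaba3f, cf9a0ee}.
Common ancestors: {5b97a1c, beaba3f}.
Among these, beaba3f is not an ancestor of any other common ancestor — it is the merge base.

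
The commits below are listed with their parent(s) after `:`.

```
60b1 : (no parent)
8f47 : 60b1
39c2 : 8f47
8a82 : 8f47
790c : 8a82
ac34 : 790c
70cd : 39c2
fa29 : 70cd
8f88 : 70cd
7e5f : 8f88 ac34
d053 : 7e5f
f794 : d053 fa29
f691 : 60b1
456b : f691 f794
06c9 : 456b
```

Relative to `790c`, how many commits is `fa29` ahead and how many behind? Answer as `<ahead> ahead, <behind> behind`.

3 ahead, 2 behind

Reachable from fa29: {39c2, 60b1, 70cd, 8f47, fa29}.
Reachable from 790c: {60b1, 790c, 8a82, 8f47}.
Only in fa29's history (ahead): {39c2, 70cd, fa29} — 3.
Only in 790c's history (behind): {790c, 8a82} — 2.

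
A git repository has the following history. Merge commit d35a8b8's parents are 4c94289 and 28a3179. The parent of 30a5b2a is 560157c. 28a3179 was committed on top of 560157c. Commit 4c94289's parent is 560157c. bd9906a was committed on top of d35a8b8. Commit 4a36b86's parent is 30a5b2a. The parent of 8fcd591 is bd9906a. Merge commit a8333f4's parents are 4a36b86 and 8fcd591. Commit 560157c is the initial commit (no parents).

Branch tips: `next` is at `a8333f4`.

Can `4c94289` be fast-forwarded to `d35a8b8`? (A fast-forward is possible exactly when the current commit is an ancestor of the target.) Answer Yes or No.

A fast-forward from 4c94289 to d35a8b8 is possible iff 4c94289 is an ancestor of d35a8b8.
Ancestors of d35a8b8: {28a3179, 4c94289, 560157c, d35a8b8}.
4c94289 is among them, so fast-forward is possible.

Yes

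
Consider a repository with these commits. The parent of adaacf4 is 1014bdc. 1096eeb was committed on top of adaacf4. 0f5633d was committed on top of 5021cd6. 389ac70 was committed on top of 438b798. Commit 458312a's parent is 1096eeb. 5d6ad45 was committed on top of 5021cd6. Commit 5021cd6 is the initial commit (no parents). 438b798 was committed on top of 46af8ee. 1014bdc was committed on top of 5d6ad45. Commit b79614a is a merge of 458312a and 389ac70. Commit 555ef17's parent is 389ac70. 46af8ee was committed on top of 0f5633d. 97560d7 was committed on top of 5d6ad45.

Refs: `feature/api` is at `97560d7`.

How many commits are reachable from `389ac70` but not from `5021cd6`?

4

Reachable from 389ac70: {0f5633d, 389ac70, 438b798, 46af8ee, 5021cd6}.
Reachable from 5021cd6: {5021cd6}.
In 389ac70's history but not 5021cd6's: {0f5633d, 389ac70, 438b798, 46af8ee} — 4 commits.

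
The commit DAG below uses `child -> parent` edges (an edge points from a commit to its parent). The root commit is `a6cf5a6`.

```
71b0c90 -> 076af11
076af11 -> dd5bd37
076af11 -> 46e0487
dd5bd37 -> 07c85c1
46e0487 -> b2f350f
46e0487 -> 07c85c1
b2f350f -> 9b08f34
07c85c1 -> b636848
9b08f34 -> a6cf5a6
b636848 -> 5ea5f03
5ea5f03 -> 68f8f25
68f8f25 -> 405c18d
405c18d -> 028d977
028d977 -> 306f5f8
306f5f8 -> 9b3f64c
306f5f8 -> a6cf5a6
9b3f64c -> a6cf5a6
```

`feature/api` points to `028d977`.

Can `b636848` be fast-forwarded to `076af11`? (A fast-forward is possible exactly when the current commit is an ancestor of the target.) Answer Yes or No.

Yes

A fast-forward from b636848 to 076af11 is possible iff b636848 is an ancestor of 076af11.
Ancestors of 076af11: {028d977, 076af11, 07c85c1, 306f5f8, 405c18d, 46e0487, 5ea5f03, 68f8f25, 9b08f34, 9b3f64c, a6cf5a6, b2f350f, b636848, dd5bd37}.
b636848 is among them, so fast-forward is possible.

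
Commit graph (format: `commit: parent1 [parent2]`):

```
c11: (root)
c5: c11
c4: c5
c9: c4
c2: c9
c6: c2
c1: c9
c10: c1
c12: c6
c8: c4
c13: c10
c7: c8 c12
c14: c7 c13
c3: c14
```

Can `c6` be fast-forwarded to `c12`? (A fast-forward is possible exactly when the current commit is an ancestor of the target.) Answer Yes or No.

A fast-forward from c6 to c12 is possible iff c6 is an ancestor of c12.
Ancestors of c12: {c11, c12, c2, c4, c5, c6, c9}.
c6 is among them, so fast-forward is possible.

Yes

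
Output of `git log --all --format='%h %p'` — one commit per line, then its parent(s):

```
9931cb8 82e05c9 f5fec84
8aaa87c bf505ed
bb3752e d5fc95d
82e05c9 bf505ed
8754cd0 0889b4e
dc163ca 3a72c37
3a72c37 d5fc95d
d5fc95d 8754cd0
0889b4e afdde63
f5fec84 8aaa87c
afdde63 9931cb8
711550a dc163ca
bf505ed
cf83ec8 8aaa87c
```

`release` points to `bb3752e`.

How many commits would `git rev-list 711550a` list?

Walking parent pointers from 711550a: reachable set = {0889b4e, 3a72c37, 711550a, 82e05c9, 8754cd0, 8aaa87c, 9931cb8, afdde63, bf505ed, d5fc95d, dc163ca, f5fec84}.
That is 12 commits.

12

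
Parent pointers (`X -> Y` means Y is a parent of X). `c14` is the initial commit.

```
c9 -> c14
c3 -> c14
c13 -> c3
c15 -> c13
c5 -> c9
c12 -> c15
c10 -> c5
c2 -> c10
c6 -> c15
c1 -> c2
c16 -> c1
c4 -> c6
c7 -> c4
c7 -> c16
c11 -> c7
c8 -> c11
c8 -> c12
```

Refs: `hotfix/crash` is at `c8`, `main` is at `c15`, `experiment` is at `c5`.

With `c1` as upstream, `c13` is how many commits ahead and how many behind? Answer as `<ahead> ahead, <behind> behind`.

Reachable from c13: {c13, c14, c3}.
Reachable from c1: {c1, c10, c14, c2, c5, c9}.
Only in c13's history (ahead): {c13, c3} — 2.
Only in c1's history (behind): {c1, c10, c2, c5, c9} — 5.

2 ahead, 5 behind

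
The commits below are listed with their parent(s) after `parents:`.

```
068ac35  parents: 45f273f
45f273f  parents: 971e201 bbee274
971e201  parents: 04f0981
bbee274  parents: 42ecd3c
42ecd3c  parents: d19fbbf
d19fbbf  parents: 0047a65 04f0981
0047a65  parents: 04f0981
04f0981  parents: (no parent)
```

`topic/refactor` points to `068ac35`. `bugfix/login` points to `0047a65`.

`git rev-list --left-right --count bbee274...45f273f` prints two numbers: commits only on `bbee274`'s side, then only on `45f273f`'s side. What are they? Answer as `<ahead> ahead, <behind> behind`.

Reachable from bbee274: {0047a65, 04f0981, 42ecd3c, bbee274, d19fbbf}.
Reachable from 45f273f: {0047a65, 04f0981, 42ecd3c, 45f273f, 971e201, bbee274, d19fbbf}.
Only in bbee274's history (ahead): {} — 0.
Only in 45f273f's history (behind): {45f273f, 971e201} — 2.

0 ahead, 2 behind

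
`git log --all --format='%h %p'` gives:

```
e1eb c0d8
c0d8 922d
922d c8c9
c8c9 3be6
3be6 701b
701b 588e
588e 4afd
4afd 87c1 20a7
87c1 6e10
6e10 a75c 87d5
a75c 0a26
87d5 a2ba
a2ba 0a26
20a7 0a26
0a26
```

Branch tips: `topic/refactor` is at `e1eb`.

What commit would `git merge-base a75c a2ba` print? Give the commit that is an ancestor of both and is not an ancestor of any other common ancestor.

Ancestors of a75c: {0a26, a75c}.
Ancestors of a2ba: {0a26, a2ba}.
Common ancestors: {0a26}.
The only common ancestor is 0a26, so it is the merge base.

0a26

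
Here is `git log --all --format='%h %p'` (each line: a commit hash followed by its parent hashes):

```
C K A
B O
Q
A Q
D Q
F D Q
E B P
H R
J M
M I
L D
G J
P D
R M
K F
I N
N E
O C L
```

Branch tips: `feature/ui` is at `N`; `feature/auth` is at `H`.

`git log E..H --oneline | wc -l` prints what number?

Reachable from H: {A, B, C, D, E, F, H, I, K, L, M, N, O, P, Q, R}.
Reachable from E: {A, B, C, D, E, F, K, L, O, P, Q}.
In H's history but not E's: {H, I, M, N, R} — 5 commits.

5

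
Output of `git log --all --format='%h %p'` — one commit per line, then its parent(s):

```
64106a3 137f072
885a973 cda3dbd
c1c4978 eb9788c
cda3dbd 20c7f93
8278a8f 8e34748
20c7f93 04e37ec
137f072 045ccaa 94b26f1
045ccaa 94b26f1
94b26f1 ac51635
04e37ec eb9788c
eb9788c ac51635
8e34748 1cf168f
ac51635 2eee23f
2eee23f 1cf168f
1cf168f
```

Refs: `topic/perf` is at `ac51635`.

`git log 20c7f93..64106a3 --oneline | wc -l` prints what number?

Reachable from 64106a3: {045ccaa, 137f072, 1cf168f, 2eee23f, 64106a3, 94b26f1, ac51635}.
Reachable from 20c7f93: {04e37ec, 1cf168f, 20c7f93, 2eee23f, ac51635, eb9788c}.
In 64106a3's history but not 20c7f93's: {045ccaa, 137f072, 64106a3, 94b26f1} — 4 commits.

4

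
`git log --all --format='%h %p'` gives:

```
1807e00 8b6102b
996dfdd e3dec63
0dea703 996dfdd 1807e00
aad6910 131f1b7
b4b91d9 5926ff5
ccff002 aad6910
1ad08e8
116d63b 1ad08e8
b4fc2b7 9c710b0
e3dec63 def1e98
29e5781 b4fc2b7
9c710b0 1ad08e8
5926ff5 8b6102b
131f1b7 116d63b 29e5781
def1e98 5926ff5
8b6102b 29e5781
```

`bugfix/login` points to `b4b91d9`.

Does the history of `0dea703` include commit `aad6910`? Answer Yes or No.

No

Ancestors of 0dea703: {0dea703, 1807e00, 1ad08e8, 29e5781, 5926ff5, 8b6102b, 996dfdd, 9c710b0, b4fc2b7, def1e98, e3dec63}.
aad6910 is not in that set, so it is not an ancestor of 0dea703.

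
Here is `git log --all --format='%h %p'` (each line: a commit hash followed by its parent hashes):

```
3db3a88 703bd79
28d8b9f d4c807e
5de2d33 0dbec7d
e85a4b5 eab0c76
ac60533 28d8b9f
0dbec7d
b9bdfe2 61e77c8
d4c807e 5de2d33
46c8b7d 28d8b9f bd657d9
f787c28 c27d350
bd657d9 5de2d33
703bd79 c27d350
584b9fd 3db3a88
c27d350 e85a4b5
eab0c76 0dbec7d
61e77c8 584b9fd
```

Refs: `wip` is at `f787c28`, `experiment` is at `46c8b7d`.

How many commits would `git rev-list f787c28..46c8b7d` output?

Reachable from 46c8b7d: {0dbec7d, 28d8b9f, 46c8b7d, 5de2d33, bd657d9, d4c807e}.
Reachable from f787c28: {0dbec7d, c27d350, e85a4b5, eab0c76, f787c28}.
In 46c8b7d's history but not f787c28's: {28d8b9f, 46c8b7d, 5de2d33, bd657d9, d4c807e} — 5 commits.

5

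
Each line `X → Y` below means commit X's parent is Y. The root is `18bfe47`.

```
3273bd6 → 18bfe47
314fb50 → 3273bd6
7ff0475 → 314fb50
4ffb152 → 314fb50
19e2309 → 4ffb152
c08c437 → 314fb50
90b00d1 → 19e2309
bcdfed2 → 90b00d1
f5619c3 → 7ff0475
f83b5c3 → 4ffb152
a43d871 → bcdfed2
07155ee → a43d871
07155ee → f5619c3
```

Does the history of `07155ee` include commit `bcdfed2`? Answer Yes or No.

Yes

Ancestors of 07155ee (commits reachable by following parents): {07155ee, 18bfe47, 19e2309, 314fb50, 3273bd6, 4ffb152, 7ff0475, 90b00d1, a43d871, bcdfed2, f5619c3}.
bcdfed2 is in that set, so it is an ancestor of 07155ee.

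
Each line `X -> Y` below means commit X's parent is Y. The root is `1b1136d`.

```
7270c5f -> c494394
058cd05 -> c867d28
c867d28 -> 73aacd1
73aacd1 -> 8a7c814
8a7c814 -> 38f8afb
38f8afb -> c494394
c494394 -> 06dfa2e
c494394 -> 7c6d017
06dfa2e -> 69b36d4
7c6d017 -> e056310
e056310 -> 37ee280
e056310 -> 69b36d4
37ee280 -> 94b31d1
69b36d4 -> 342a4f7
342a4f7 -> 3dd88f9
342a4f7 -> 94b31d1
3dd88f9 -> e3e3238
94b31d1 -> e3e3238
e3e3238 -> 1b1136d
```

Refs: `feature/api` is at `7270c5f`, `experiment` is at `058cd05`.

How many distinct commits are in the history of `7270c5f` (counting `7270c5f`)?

12

Walking parent pointers from 7270c5f: reachable set = {06dfa2e, 1b1136d, 342a4f7, 37ee280, 3dd88f9, 69b36d4, 7270c5f, 7c6d017, 94b31d1, c494394, e056310, e3e3238}.
That is 12 commits.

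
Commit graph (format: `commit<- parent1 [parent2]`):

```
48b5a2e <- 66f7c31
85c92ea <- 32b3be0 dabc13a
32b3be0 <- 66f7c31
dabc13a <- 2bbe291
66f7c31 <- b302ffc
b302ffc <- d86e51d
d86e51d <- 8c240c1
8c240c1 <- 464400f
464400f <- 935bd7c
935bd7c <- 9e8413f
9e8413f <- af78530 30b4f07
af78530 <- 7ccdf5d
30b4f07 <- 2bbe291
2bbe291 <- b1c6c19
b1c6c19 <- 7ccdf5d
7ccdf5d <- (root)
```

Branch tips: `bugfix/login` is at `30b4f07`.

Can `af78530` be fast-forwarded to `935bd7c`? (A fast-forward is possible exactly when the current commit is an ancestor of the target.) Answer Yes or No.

A fast-forward from af78530 to 935bd7c is possible iff af78530 is an ancestor of 935bd7c.
Ancestors of 935bd7c: {2bbe291, 30b4f07, 7ccdf5d, 935bd7c, 9e8413f, af78530, b1c6c19}.
af78530 is among them, so fast-forward is possible.

Yes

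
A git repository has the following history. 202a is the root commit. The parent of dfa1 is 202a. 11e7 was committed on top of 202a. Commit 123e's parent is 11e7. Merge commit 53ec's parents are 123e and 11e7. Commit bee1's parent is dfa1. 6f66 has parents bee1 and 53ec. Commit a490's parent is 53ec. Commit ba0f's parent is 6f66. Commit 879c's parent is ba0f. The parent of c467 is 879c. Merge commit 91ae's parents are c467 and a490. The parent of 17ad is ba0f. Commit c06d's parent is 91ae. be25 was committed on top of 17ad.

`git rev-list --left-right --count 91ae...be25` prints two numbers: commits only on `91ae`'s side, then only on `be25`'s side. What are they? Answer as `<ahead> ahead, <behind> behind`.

4 ahead, 2 behind

Reachable from 91ae: {11e7, 123e, 202a, 53ec, 6f66, 879c, 91ae, a490, ba0f, bee1, c467, dfa1}.
Reachable from be25: {11e7, 123e, 17ad, 202a, 53ec, 6f66, ba0f, be25, bee1, dfa1}.
Only in 91ae's history (ahead): {879c, 91ae, a490, c467} — 4.
Only in be25's history (behind): {17ad, be25} — 2.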